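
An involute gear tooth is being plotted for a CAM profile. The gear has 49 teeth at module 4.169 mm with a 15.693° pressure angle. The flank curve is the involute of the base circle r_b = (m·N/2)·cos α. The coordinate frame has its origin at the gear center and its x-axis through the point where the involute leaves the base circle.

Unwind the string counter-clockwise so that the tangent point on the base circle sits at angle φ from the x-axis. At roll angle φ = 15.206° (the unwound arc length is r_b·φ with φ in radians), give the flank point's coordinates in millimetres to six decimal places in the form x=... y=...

x=101.735470 y=0.608407

pitch radius r_p = m·N/2 = 4.169·49/2 = 102.140500
base radius r_b = r_p·cos α = 102.140500·cos 15.693° = 98.333192
roll angle φ = 15.206° = 0.26539477 rad
x = r_b·(cos φ + φ·sin φ) = 98.333192·(0.96498903 + 0.26539477·0.26229023) = 101.735470
y = r_b·(sin φ − φ·cos φ) = 98.333192·(0.26229023 − 0.26539477·0.96498903) = 0.608407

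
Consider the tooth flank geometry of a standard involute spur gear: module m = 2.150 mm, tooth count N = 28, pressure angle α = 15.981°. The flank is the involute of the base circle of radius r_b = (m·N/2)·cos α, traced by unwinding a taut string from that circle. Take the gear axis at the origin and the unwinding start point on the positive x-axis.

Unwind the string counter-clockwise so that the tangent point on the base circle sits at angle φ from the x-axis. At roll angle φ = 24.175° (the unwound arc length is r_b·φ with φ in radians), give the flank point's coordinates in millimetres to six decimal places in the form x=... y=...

pitch radius r_p = m·N/2 = 2.150·28/2 = 30.100000
base radius r_b = r_p·cos α = 30.100000·cos 15.981° = 28.936727
roll angle φ = 24.175° = 0.42193335 rad
x = r_b·(cos φ + φ·sin φ) = 28.936727·(0.91229889 + 0.42193335·0.40952501) = 31.398986
y = r_b·(sin φ − φ·cos φ) = 28.936727·(0.40952501 − 0.42193335·0.91229889) = 0.711719

x=31.398986 y=0.711719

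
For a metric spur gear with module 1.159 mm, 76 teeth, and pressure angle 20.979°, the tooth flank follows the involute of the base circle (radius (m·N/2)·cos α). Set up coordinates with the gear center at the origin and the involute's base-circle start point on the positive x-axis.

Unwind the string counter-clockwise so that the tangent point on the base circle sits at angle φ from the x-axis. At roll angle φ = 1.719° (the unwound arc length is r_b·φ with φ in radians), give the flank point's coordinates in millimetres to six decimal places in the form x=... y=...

pitch radius r_p = m·N/2 = 1.159·76/2 = 44.042000
base radius r_b = r_p·cos α = 44.042000·cos 20.979° = 41.122531
roll angle φ = 1.719° = 0.03000221 rad
x = r_b·(cos φ + φ·sin φ) = 41.122531·(0.99954997 + 0.03000221·0.02999771) = 41.141035
y = r_b·(sin φ − φ·cos φ) = 41.122531·(0.02999771 − 0.03000221·0.99954997) = 0.000370

x=41.141035 y=0.000370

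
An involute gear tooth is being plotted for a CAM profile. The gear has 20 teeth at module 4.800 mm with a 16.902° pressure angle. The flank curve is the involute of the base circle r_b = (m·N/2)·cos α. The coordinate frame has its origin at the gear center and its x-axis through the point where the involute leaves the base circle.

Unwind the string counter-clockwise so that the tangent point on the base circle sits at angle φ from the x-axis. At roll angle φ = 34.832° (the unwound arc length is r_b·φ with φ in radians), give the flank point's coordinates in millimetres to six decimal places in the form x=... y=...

x=53.645202 y=3.314161

pitch radius r_p = m·N/2 = 4.800·20/2 = 48.000000
base radius r_b = r_p·cos α = 48.000000·cos 16.902° = 45.926565
roll angle φ = 34.832° = 0.60793309 rad
x = r_b·(cos φ + φ·sin φ) = 45.926565·(0.82083033 + 0.60793309·0.57117209) = 53.645202
y = r_b·(sin φ − φ·cos φ) = 45.926565·(0.57117209 − 0.60793309·0.82083033) = 3.314161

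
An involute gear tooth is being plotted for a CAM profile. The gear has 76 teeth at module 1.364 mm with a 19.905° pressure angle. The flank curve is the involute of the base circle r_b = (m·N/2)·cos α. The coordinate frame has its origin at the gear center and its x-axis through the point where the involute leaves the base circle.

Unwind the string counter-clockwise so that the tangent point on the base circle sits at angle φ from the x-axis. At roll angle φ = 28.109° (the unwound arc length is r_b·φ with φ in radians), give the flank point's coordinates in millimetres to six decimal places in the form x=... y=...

x=54.252171 y=1.872420

pitch radius r_p = m·N/2 = 1.364·76/2 = 51.832000
base radius r_b = r_p·cos α = 51.832000·cos 19.905° = 48.735474
roll angle φ = 28.109° = 0.49059460 rad
x = r_b·(cos φ + φ·sin φ) = 48.735474·(0.88205287 + 0.49059460·0.47115044) = 54.252171
y = r_b·(sin φ − φ·cos φ) = 48.735474·(0.47115044 − 0.49059460·0.88205287) = 1.872420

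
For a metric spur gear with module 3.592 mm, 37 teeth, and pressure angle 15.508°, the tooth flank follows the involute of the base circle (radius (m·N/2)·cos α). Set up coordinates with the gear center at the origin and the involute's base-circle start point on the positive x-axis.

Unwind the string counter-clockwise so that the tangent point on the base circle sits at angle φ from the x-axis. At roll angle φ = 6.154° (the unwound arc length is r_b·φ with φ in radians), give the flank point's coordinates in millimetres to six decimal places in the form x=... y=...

x=64.400979 y=0.026417

pitch radius r_p = m·N/2 = 3.592·37/2 = 66.452000
base radius r_b = r_p·cos α = 66.452000·cos 15.508° = 64.032691
roll angle φ = 6.154° = 0.10740756 rad
x = r_b·(cos φ + φ·sin φ) = 64.032691·(0.99423735 + 0.10740756·0.10720117) = 64.400979
y = r_b·(sin φ − φ·cos φ) = 64.032691·(0.10720117 − 0.10740756·0.99423735) = 0.026417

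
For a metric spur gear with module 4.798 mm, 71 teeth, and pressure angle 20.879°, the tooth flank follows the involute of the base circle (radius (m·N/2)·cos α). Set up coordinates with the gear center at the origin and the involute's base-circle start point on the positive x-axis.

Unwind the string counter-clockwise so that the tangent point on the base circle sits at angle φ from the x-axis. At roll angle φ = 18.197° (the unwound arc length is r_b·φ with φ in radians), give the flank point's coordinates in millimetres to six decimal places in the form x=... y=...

x=166.969410 y=1.682343

pitch radius r_p = m·N/2 = 4.798·71/2 = 170.329000
base radius r_b = r_p·cos α = 170.329000·cos 20.879° = 159.144374
roll angle φ = 18.197° = 0.31759756 rad
x = r_b·(cos φ + φ·sin φ) = 159.144374·(0.94998840 + 0.31759756·0.31228518) = 166.969410
y = r_b·(sin φ − φ·cos φ) = 159.144374·(0.31228518 − 0.31759756·0.94998840) = 1.682343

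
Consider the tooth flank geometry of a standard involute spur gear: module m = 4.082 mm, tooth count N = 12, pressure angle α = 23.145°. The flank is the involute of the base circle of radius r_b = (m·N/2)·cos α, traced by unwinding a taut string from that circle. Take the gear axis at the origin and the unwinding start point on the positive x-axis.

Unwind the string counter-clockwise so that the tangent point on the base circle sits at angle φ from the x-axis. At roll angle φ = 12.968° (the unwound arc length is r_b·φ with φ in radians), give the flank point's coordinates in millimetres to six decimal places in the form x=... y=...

x=23.090184 y=0.086594

pitch radius r_p = m·N/2 = 4.082·12/2 = 24.492000
base radius r_b = r_p·cos α = 24.492000·cos 23.145° = 22.520714
roll angle φ = 12.968° = 0.22633430 rad
x = r_b·(cos φ + φ·sin φ) = 22.520714·(0.97449555 + 0.22633430·0.22440683) = 23.090184
y = r_b·(sin φ − φ·cos φ) = 22.520714·(0.22440683 − 0.22633430·0.97449555) = 0.086594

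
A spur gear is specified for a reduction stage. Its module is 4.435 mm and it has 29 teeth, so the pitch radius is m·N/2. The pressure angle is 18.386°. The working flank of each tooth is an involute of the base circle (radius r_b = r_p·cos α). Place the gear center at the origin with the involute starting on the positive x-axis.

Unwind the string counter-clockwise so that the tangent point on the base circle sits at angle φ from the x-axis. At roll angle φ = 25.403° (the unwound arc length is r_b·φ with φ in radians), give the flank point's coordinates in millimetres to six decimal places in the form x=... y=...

pitch radius r_p = m·N/2 = 4.435·29/2 = 64.307500
base radius r_b = r_p·cos α = 64.307500·cos 18.386° = 61.024802
roll angle φ = 25.403° = 0.44336599 rad
x = r_b·(cos φ + φ·sin φ) = 61.024802·(0.90331283 + 0.44336599·0.42898243) = 66.731174
y = r_b·(sin φ − φ·cos φ) = 61.024802·(0.42898243 − 0.44336599·0.90331283) = 1.738245

x=66.731174 y=1.738245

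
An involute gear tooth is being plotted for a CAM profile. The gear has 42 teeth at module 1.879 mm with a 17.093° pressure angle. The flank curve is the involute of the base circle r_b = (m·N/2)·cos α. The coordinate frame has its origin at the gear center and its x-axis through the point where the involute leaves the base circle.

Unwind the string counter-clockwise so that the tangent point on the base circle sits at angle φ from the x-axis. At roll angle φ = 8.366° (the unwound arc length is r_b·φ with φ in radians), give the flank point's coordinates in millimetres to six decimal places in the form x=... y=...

pitch radius r_p = m·N/2 = 1.879·42/2 = 39.459000
base radius r_b = r_p·cos α = 39.459000·cos 17.093° = 37.716054
roll angle φ = 8.366° = 0.14601425 rad
x = r_b·(cos φ + φ·sin φ) = 37.716054·(0.98935885 + 0.14601425·0.14549596) = 38.115970
y = r_b·(sin φ − φ·cos φ) = 37.716054·(0.14549596 − 0.14601425·0.98935885) = 0.039054

x=38.115970 y=0.039054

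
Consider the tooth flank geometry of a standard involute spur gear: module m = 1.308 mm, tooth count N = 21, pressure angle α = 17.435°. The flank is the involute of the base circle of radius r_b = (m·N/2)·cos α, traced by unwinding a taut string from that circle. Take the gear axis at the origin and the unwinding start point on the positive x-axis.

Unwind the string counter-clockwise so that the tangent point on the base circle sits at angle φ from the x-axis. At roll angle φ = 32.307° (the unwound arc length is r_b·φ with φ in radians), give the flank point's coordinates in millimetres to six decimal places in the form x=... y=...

pitch radius r_p = m·N/2 = 1.308·21/2 = 13.734000
base radius r_b = r_p·cos α = 13.734000·cos 17.435° = 13.103025
roll angle φ = 32.307° = 0.56386352 rad
x = r_b·(cos φ + φ·sin φ) = 13.103025·(0.84519654 + 0.56386352·0.53445561) = 15.023360
y = r_b·(sin φ − φ·cos φ) = 13.103025·(0.53445561 − 0.56386352·0.84519654) = 0.758405

x=15.023360 y=0.758405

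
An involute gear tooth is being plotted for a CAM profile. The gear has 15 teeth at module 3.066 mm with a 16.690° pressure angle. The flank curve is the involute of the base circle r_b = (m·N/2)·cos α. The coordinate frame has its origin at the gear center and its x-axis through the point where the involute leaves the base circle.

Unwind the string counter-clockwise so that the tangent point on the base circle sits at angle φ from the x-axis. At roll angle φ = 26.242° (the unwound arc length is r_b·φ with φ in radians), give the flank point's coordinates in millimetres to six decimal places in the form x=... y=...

x=24.216783 y=0.690725

pitch radius r_p = m·N/2 = 3.066·15/2 = 22.995000
base radius r_b = r_p·cos α = 22.995000·cos 16.690° = 22.026281
roll angle φ = 26.242° = 0.45800930 rad
x = r_b·(cos φ + φ·sin φ) = 22.026281·(0.89693449 + 0.45800930·0.44216346) = 24.216783
y = r_b·(sin φ − φ·cos φ) = 22.026281·(0.44216346 − 0.45800930·0.89693449) = 0.690725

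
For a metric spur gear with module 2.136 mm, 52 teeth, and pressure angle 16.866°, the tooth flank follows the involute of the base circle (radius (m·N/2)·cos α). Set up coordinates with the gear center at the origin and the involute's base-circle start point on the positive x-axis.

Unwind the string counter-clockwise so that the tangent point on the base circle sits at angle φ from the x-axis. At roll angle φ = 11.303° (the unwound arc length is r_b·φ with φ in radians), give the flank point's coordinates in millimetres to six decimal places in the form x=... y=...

x=54.171301 y=0.135482

pitch radius r_p = m·N/2 = 2.136·52/2 = 55.536000
base radius r_b = r_p·cos α = 55.536000·cos 16.866° = 53.147170
roll angle φ = 11.303° = 0.19727457 rad
x = r_b·(cos φ + φ·sin φ) = 53.147170·(0.98060440 + 0.19727457·0.19599749) = 54.171301
y = r_b·(sin φ − φ·cos φ) = 53.147170·(0.19599749 − 0.19727457·0.98060440) = 0.135482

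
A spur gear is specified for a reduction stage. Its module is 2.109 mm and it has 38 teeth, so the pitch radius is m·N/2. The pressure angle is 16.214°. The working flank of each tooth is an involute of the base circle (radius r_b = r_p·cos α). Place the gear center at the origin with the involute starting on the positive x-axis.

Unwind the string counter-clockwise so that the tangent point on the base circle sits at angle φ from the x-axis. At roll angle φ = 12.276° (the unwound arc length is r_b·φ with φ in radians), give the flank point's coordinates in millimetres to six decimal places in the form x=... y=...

x=39.350251 y=0.125571

pitch radius r_p = m·N/2 = 2.109·38/2 = 40.071000
base radius r_b = r_p·cos α = 40.071000·cos 16.214° = 38.477195
roll angle φ = 12.276° = 0.21425662 rad
x = r_b·(cos φ + φ·sin φ) = 38.477195·(0.97713472 + 0.21425662·0.21262110) = 39.350251
y = r_b·(sin φ − φ·cos φ) = 38.477195·(0.21262110 − 0.21425662·0.97713472) = 0.125571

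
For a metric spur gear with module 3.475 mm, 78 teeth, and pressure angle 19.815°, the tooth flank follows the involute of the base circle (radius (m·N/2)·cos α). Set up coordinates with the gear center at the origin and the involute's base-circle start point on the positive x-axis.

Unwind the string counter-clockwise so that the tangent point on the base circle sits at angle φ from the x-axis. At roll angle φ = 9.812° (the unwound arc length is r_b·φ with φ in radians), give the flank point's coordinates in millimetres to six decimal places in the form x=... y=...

pitch radius r_p = m·N/2 = 3.475·78/2 = 135.525000
base radius r_b = r_p·cos α = 135.525000·cos 19.815° = 127.500843
roll angle φ = 9.812° = 0.17125171 rad
x = r_b·(cos φ + φ·sin φ) = 127.500843·(0.98537223 + 0.17125171·0.17041588) = 129.356776
y = r_b·(sin φ − φ·cos φ) = 127.500843·(0.17041588 − 0.17125171·0.98537223) = 0.212825

x=129.356776 y=0.212825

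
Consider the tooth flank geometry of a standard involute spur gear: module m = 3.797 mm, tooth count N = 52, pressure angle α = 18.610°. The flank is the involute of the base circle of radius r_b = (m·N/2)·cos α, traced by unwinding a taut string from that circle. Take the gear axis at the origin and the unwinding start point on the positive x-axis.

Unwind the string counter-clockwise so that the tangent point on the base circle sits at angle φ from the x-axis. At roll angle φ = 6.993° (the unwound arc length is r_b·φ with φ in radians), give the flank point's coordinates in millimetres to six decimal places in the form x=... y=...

pitch radius r_p = m·N/2 = 3.797·52/2 = 98.722000
base radius r_b = r_p·cos α = 98.722000·cos 18.610° = 93.560096
roll angle φ = 6.993° = 0.12205087 rad
x = r_b·(cos φ + φ·sin φ) = 93.560096·(0.99256103 + 0.12205087·0.12174808) = 94.254358
y = r_b·(sin φ − φ·cos φ) = 93.560096·(0.12174808 − 0.12205087·0.99256103) = 0.056617

x=94.254358 y=0.056617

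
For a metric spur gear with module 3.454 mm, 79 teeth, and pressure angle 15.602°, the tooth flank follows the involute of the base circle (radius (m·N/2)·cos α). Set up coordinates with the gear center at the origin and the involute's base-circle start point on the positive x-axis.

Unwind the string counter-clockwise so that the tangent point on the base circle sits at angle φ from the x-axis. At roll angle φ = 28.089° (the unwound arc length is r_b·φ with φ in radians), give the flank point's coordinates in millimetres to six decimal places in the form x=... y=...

pitch radius r_p = m·N/2 = 3.454·79/2 = 136.433000
base radius r_b = r_p·cos α = 136.433000·cos 15.602° = 131.405878
roll angle φ = 28.089° = 0.49024553 rad
x = r_b·(cos φ + φ·sin φ) = 131.405878·(0.88221728 + 0.49024553·0.47084252) = 146.260750
y = r_b·(sin φ − φ·cos φ) = 131.405878·(0.47084252 − 0.49024553·0.88221728) = 5.038027

x=146.260750 y=5.038027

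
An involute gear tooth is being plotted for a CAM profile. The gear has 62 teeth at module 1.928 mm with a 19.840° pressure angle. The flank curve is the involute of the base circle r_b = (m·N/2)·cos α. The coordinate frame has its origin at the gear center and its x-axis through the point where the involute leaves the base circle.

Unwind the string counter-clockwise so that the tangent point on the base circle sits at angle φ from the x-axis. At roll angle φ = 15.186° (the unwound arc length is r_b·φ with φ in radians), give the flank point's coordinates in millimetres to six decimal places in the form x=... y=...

x=58.160589 y=0.346482

pitch radius r_p = m·N/2 = 1.928·62/2 = 59.768000
base radius r_b = r_p·cos α = 59.768000·cos 19.840° = 56.220414
roll angle φ = 15.186° = 0.26504570 rad
x = r_b·(cos φ + φ·sin φ) = 56.220414·(0.96508053 + 0.26504570·0.26195337) = 58.160589
y = r_b·(sin φ − φ·cos φ) = 56.220414·(0.26195337 − 0.26504570·0.96508053) = 0.346482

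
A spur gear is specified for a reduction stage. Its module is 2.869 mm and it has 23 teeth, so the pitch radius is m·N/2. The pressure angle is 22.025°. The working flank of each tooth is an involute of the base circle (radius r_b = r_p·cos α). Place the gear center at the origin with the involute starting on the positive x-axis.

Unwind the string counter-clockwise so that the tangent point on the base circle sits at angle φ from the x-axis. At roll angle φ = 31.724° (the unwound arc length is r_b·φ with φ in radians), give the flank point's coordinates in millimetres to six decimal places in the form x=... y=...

x=34.920723 y=1.678106

pitch radius r_p = m·N/2 = 2.869·23/2 = 32.993500
base radius r_b = r_p·cos α = 32.993500·cos 22.025° = 30.585645
roll angle φ = 31.724° = 0.55368825 rad
x = r_b·(cos φ + φ·sin φ) = 30.585645·(0.85059093 + 0.55368825·0.52582799) = 34.920723
y = r_b·(sin φ − φ·cos φ) = 30.585645·(0.52582799 − 0.55368825·0.85059093) = 1.678106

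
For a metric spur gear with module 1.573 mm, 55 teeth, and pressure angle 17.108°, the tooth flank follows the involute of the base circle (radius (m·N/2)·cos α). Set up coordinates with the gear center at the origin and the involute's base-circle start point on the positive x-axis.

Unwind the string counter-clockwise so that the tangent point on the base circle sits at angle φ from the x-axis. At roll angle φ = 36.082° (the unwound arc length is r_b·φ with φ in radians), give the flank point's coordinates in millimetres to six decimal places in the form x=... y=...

x=48.746450 y=3.307250

pitch radius r_p = m·N/2 = 1.573·55/2 = 43.257500
base radius r_b = r_p·cos α = 43.257500·cos 17.108° = 41.343440
roll angle φ = 36.082° = 0.62974970 rad
x = r_b·(cos φ + φ·sin φ) = 41.343440·(0.80817495 + 0.62974970·0.58894249) = 48.746450
y = r_b·(sin φ − φ·cos φ) = 41.343440·(0.58894249 − 0.62974970·0.80817495) = 3.307250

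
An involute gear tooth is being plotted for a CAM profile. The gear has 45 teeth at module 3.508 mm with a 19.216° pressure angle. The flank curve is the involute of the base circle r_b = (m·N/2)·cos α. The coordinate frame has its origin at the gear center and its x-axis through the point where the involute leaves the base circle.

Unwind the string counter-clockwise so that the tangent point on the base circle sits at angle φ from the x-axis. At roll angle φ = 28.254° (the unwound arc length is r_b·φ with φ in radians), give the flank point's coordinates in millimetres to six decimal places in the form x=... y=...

pitch radius r_p = m·N/2 = 3.508·45/2 = 78.930000
base radius r_b = r_p·cos α = 78.930000·cos 19.216° = 74.532375
roll angle φ = 28.254° = 0.49312533 rad
x = r_b·(cos φ + φ·sin φ) = 74.532375·(0.88085769 + 0.49312533·0.47338116) = 83.050974
y = r_b·(sin φ − φ·cos φ) = 74.532375·(0.47338116 − 0.49312533·0.88085769) = 2.907353

x=83.050974 y=2.907353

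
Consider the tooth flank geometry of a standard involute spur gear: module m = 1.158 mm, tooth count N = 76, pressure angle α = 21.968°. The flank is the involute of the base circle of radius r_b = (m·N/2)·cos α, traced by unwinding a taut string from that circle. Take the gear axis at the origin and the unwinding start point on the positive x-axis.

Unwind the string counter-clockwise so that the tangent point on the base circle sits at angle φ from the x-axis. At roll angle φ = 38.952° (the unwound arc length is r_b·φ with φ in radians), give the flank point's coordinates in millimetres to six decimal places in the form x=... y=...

pitch radius r_p = m·N/2 = 1.158·76/2 = 44.004000
base radius r_b = r_p·cos α = 44.004000·cos 21.968° = 40.808998
roll angle φ = 38.952° = 0.67984065 rad
x = r_b·(cos φ + φ·sin φ) = 40.808998·(0.77767291 + 0.67984065·0.62866911) = 49.177607
y = r_b·(sin φ − φ·cos φ) = 40.808998·(0.62866911 − 0.67984065·0.77767291) = 4.079898

x=49.177607 y=4.079898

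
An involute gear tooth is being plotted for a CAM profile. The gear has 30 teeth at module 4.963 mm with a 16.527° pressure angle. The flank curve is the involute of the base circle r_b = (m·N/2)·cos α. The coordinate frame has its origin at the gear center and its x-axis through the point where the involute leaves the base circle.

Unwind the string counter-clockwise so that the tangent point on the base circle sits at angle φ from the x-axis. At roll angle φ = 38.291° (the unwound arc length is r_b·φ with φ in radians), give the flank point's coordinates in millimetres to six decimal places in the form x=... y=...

x=85.571307 y=6.788760

pitch radius r_p = m·N/2 = 4.963·30/2 = 74.445000
base radius r_b = r_p·cos α = 74.445000·cos 16.527° = 71.369364
roll angle φ = 38.291° = 0.66830402 rad
x = r_b·(cos φ + φ·sin φ) = 71.369364·(0.78487372 + 0.66830402·0.61965575) = 85.571307
y = r_b·(sin φ − φ·cos φ) = 71.369364·(0.61965575 − 0.66830402·0.78487372) = 6.788760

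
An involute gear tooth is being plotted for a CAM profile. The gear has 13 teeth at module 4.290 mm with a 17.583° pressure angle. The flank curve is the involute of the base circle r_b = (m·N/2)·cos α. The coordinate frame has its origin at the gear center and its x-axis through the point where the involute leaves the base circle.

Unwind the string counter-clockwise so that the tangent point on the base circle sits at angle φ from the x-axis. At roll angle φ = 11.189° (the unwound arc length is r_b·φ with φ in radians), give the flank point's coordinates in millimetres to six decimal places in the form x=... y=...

pitch radius r_p = m·N/2 = 4.290·13/2 = 27.885000
base radius r_b = r_p·cos α = 27.885000·cos 17.583° = 26.582222
roll angle φ = 11.189° = 0.19528489 rad
x = r_b·(cos φ + φ·sin φ) = 26.582222·(0.98099243 + 0.19528489·0.19404602) = 27.084272
y = r_b·(sin φ − φ·cos φ) = 26.582222·(0.19404602 − 0.19528489·0.98099243) = 0.065738

x=27.084272 y=0.065738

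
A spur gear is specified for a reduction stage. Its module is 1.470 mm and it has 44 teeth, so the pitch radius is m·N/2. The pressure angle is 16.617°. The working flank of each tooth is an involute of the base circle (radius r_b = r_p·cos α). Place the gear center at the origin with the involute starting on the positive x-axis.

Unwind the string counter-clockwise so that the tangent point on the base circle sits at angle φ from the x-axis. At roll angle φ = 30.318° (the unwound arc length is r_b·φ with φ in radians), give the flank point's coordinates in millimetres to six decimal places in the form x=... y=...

x=35.028903 y=1.488047

pitch radius r_p = m·N/2 = 1.470·44/2 = 32.340000
base radius r_b = r_p·cos α = 32.340000·cos 16.617° = 30.989409
roll angle φ = 30.318° = 0.52914892 rad
x = r_b·(cos φ + φ·sin φ) = 30.989409·(0.86323701 + 0.52914892·0.50479884) = 35.028903
y = r_b·(sin φ − φ·cos φ) = 30.989409·(0.50479884 − 0.52914892·0.86323701) = 1.488047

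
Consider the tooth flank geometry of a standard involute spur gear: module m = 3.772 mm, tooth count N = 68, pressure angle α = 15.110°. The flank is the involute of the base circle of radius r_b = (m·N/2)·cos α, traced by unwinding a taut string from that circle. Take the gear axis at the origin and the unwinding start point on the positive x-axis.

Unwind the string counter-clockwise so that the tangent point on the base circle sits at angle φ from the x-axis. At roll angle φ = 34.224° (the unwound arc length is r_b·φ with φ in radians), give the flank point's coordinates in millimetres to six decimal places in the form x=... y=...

pitch radius r_p = m·N/2 = 3.772·68/2 = 128.248000
base radius r_b = r_p·cos α = 128.248000·cos 15.110° = 123.814101
roll angle φ = 34.224° = 0.59732148 rad
x = r_b·(cos φ + φ·sin φ) = 123.814101·(0.82684506 + 0.59732148·0.56242978) = 143.970596
y = r_b·(sin φ − φ·cos φ) = 123.814101·(0.56242978 − 0.59732148·0.82684506) = 8.485904

x=143.970596 y=8.485904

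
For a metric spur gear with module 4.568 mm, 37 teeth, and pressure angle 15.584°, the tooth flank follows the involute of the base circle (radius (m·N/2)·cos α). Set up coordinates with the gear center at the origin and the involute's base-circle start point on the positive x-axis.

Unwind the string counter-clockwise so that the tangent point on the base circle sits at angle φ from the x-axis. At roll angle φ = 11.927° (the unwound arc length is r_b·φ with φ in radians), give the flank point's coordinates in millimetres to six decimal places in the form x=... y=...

x=83.145899 y=0.243698

pitch radius r_p = m·N/2 = 4.568·37/2 = 84.508000
base radius r_b = r_p·cos α = 84.508000·cos 15.584° = 81.401285
roll angle φ = 11.927° = 0.20816542 rad
x = r_b·(cos φ + φ·sin φ) = 81.401285·(0.97841171 + 0.20816542·0.20666527) = 83.145899
y = r_b·(sin φ − φ·cos φ) = 81.401285·(0.20666527 − 0.20816542·0.97841171) = 0.243698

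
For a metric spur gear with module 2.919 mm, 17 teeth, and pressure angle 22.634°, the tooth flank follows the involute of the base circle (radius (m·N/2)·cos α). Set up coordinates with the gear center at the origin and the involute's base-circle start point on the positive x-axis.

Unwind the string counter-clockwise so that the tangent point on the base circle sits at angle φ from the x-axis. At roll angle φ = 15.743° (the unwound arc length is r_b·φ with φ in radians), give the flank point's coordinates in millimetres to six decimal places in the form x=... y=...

pitch radius r_p = m·N/2 = 2.919·17/2 = 24.811500
base radius r_b = r_p·cos α = 24.811500·cos 22.634° = 22.900568
roll angle φ = 15.743° = 0.27476718 rad
x = r_b·(cos φ + φ·sin φ) = 22.900568·(0.96248839 + 0.27476718·0.27132286) = 23.748783
y = r_b·(sin φ − φ·cos φ) = 22.900568·(0.27132286 − 0.27476718·0.96248839) = 0.157158

x=23.748783 y=0.157158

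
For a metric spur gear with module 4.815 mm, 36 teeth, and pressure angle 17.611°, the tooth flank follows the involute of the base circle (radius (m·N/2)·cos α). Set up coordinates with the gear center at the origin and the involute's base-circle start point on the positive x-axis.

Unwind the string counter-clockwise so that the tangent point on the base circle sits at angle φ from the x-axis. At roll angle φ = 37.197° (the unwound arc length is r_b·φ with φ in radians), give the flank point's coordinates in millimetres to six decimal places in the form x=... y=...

pitch radius r_p = m·N/2 = 4.815·36/2 = 86.670000
base radius r_b = r_p·cos α = 86.670000·cos 17.611° = 82.608002
roll angle φ = 37.197° = 0.64921012 rad
x = r_b·(cos φ + φ·sin φ) = 82.608002·(0.79656157 + 0.64921012·0.60455741) = 98.224745
y = r_b·(sin φ − φ·cos φ) = 82.608002·(0.60455741 − 0.64921012·0.79656157) = 7.221721

x=98.224745 y=7.221721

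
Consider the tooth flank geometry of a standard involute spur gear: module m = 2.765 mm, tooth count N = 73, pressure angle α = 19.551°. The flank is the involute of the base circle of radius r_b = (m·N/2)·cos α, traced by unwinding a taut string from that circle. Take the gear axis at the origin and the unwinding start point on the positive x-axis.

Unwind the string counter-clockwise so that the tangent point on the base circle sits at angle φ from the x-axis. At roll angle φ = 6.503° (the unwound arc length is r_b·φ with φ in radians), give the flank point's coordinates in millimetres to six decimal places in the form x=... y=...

x=95.714302 y=0.046290

pitch radius r_p = m·N/2 = 2.765·73/2 = 100.922500
base radius r_b = r_p·cos α = 100.922500·cos 19.551° = 95.103711
roll angle φ = 6.503° = 0.11349876 rad
x = r_b·(cos φ + φ·sin φ) = 95.103711·(0.99356593 + 0.11349876·0.11325524) = 95.714302
y = r_b·(sin φ − φ·cos φ) = 95.103711·(0.11325524 − 0.11349876·0.99356593) = 0.046290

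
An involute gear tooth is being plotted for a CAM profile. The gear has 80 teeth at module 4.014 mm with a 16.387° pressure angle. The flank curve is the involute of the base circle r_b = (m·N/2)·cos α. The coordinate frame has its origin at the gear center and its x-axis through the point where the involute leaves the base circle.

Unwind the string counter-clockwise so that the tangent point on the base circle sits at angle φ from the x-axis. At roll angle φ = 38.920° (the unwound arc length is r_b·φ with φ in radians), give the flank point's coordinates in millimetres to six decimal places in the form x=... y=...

x=185.580425 y=15.363251

pitch radius r_p = m·N/2 = 4.014·80/2 = 160.560000
base radius r_b = r_p·cos α = 160.560000·cos 16.387° = 154.037733
roll angle φ = 38.920° = 0.67928214 rad
x = r_b·(cos φ + φ·sin φ) = 154.037733·(0.77802390 + 0.67928214·0.62823468) = 185.580425
y = r_b·(sin φ − φ·cos φ) = 154.037733·(0.62823468 − 0.67928214·0.77802390) = 15.363251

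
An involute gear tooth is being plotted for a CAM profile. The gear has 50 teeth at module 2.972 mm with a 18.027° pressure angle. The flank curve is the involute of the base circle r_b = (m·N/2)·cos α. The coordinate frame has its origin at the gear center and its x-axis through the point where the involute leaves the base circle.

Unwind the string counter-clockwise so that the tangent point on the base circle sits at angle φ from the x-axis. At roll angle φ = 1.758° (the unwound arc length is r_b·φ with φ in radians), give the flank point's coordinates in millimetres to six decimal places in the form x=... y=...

pitch radius r_p = m·N/2 = 2.972·50/2 = 74.300000
base radius r_b = r_p·cos α = 74.300000·cos 18.027° = 70.652672
roll angle φ = 1.758° = 0.03068289 rad
x = r_b·(cos φ + φ·sin φ) = 70.652672·(0.99952932 + 0.03068289·0.03067807) = 70.685921
y = r_b·(sin φ − φ·cos φ) = 70.652672·(0.03067807 − 0.03068289·0.99952932) = 0.000680

x=70.685921 y=0.000680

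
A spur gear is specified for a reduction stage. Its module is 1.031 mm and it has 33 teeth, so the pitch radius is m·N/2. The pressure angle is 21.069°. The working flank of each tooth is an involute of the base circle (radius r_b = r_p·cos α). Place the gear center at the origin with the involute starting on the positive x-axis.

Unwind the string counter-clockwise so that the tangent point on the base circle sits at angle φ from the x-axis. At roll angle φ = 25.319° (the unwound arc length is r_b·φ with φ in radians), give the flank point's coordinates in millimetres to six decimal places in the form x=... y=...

x=17.349328 y=0.447754

pitch radius r_p = m·N/2 = 1.031·33/2 = 17.011500
base radius r_b = r_p·cos α = 17.011500·cos 21.069° = 15.874250
roll angle φ = 25.319° = 0.44189991 rad
x = r_b·(cos φ + φ·sin φ) = 15.874250·(0.90394078 + 0.44189991·0.42765765) = 17.349328
y = r_b·(sin φ − φ·cos φ) = 15.874250·(0.42765765 − 0.44189991·0.90394078) = 0.447754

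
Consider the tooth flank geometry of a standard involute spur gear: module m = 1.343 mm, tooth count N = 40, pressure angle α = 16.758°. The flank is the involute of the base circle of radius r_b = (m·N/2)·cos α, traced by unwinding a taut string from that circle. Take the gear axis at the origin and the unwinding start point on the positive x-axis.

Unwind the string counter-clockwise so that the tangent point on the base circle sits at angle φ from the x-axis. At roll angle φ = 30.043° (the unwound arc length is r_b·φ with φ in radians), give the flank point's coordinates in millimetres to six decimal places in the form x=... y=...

pitch radius r_p = m·N/2 = 1.343·40/2 = 26.860000
base radius r_b = r_p·cos α = 26.860000·cos 16.758° = 25.719286
roll angle φ = 30.043° = 0.52434927 rad
x = r_b·(cos φ + φ·sin φ) = 25.719286·(0.86564991 + 0.52434927·0.50064980) = 29.015605
y = r_b·(sin φ − φ·cos φ) = 25.719286·(0.50064980 − 0.52434927·0.86564991) = 1.202297

x=29.015605 y=1.202297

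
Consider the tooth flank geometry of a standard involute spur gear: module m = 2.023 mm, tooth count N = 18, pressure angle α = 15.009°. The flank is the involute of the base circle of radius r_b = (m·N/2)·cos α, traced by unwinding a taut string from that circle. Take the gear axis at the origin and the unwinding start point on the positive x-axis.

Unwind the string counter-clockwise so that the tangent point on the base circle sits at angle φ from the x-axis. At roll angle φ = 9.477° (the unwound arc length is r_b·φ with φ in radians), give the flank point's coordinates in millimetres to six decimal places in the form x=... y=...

pitch radius r_p = m·N/2 = 2.023·18/2 = 18.207000
base radius r_b = r_p·cos α = 18.207000·cos 15.009° = 17.585871
roll angle φ = 9.477° = 0.16540485 rad
x = r_b·(cos φ + φ·sin φ) = 17.585871·(0.98635178 + 0.16540485·0.16465167) = 17.824792
y = r_b·(sin φ − φ·cos φ) = 17.585871·(0.16465167 − 0.16540485·0.98635178) = 0.026454

x=17.824792 y=0.026454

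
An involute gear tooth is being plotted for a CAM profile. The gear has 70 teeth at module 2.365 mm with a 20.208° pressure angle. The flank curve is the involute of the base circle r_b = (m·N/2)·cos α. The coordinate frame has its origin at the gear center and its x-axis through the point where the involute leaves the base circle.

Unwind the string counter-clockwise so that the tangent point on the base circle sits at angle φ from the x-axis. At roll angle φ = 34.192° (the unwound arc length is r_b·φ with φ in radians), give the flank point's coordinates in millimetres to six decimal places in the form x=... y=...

x=90.304337 y=5.309412

pitch radius r_p = m·N/2 = 2.365·70/2 = 82.775000
base radius r_b = r_p·cos α = 82.775000·cos 20.208° = 77.679768
roll angle φ = 34.192° = 0.59676298 rad
x = r_b·(cos φ + φ·sin φ) = 77.679768·(0.82715905 + 0.59676298·0.56196789) = 90.304337
y = r_b·(sin φ − φ·cos φ) = 77.679768·(0.56196789 − 0.59676298·0.82715905) = 5.309412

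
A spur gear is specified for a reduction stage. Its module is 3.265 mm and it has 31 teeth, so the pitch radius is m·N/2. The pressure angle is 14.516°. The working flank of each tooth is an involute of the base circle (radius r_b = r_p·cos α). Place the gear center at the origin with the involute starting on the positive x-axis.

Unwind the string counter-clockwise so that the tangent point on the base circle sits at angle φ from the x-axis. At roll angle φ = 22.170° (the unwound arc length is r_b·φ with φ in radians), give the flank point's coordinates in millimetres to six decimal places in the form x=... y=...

pitch radius r_p = m·N/2 = 3.265·31/2 = 50.607500
base radius r_b = r_p·cos α = 50.607500·cos 14.516° = 48.991991
roll angle φ = 22.170° = 0.38693950 rad
x = r_b·(cos φ + φ·sin φ) = 48.991991·(0.92606829 + 0.38693950·0.37735595) = 52.523443
y = r_b·(sin φ − φ·cos φ) = 48.991991·(0.37735595 − 0.38693950·0.92606829) = 0.932002

x=52.523443 y=0.932002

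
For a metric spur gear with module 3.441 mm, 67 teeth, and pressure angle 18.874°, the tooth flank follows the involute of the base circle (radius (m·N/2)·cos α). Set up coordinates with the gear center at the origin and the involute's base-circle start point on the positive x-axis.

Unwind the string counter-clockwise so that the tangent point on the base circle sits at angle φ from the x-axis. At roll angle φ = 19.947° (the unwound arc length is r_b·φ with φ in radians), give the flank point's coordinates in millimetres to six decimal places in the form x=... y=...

x=115.486645 y=1.515647

pitch radius r_p = m·N/2 = 3.441·67/2 = 115.273500
base radius r_b = r_p·cos α = 115.273500·cos 18.874° = 109.075503
roll angle φ = 19.947° = 0.34814083 rad
x = r_b·(cos φ + φ·sin φ) = 109.075503·(0.94000860 + 0.34814083·0.34115076) = 115.486645
y = r_b·(sin φ − φ·cos φ) = 109.075503·(0.34115076 − 0.34814083·0.94000860) = 1.515647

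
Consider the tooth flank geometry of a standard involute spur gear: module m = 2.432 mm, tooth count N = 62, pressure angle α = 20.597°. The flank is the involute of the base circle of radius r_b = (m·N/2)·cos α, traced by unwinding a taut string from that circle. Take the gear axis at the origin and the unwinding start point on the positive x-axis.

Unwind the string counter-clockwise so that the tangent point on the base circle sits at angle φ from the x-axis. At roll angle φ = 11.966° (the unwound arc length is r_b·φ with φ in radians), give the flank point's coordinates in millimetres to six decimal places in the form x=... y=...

pitch radius r_p = m·N/2 = 2.432·62/2 = 75.392000
base radius r_b = r_p·cos α = 75.392000·cos 20.597° = 70.572789
roll angle φ = 11.966° = 0.20884610 rad
x = r_b·(cos φ + φ·sin φ) = 70.572789·(0.97827081 + 0.20884610·0.20733121) = 72.095123
y = r_b·(sin φ − φ·cos φ) = 70.572789·(0.20733121 − 0.20884610·0.97827081) = 0.213353

x=72.095123 y=0.213353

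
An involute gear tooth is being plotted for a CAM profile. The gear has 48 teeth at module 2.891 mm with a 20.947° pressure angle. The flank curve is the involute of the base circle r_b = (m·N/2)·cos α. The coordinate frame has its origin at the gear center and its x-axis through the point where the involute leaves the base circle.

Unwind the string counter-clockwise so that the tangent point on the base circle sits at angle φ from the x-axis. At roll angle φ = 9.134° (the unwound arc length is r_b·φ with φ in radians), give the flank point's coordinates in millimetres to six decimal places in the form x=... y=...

x=65.616695 y=0.087288

pitch radius r_p = m·N/2 = 2.891·48/2 = 69.384000
base radius r_b = r_p·cos α = 69.384000·cos 20.947° = 64.798517
roll angle φ = 9.134° = 0.15941837 rad
x = r_b·(cos φ + φ·sin φ) = 64.798517·(0.98731978 + 0.15941837·0.15874398) = 65.616695
y = r_b·(sin φ − φ·cos φ) = 64.798517·(0.15874398 − 0.15941837·0.98731978) = 0.087288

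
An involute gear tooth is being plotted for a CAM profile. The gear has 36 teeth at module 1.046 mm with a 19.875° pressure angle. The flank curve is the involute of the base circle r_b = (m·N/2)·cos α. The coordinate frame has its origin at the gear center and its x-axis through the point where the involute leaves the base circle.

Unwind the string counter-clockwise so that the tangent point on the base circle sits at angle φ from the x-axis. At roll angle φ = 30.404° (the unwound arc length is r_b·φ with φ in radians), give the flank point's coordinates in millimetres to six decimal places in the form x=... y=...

pitch radius r_p = m·N/2 = 1.046·36/2 = 18.828000
base radius r_b = r_p·cos α = 18.828000·cos 19.875° = 17.706539
roll angle φ = 30.404° = 0.53064991 rad
x = r_b·(cos φ + φ·sin φ) = 17.706539·(0.86247834 + 0.53064991·0.50609398) = 20.026752
y = r_b·(sin φ − φ·cos φ) = 17.706539·(0.50609398 − 0.53064991·0.86247834) = 0.857349

x=20.026752 y=0.857349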